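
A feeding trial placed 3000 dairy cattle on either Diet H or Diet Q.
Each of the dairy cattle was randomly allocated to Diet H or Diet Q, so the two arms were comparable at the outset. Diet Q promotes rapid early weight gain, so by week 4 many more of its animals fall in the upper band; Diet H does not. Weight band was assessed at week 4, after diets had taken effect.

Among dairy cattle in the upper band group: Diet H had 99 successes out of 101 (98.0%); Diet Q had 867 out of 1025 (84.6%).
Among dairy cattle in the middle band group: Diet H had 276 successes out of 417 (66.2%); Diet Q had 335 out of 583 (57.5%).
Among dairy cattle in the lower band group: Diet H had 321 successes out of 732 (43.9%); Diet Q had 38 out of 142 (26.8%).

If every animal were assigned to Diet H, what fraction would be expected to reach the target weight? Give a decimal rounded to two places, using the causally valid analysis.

0.56

The distribution of week-4 weight band is itself part of what the diet does — it is an intermediate outcome. Holding it fixed would remove that part of the effect; the total effect is the pooled difference.
So P(outcome | do(Diet H)) is just the pooled rate for Diet H: 696/1250 = 0.557.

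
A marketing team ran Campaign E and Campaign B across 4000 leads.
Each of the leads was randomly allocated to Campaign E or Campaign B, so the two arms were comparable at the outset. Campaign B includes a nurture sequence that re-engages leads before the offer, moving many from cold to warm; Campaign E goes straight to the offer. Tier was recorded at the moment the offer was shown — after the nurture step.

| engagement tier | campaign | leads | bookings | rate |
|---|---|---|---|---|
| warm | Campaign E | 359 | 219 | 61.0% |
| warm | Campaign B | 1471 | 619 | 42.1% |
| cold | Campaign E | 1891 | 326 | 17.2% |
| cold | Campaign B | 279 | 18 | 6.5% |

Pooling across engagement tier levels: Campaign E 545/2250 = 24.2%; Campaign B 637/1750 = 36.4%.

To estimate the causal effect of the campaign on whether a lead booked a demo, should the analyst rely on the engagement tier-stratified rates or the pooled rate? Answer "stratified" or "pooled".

Within every engagement tier level Campaign E has the higher rate, yet pooled Campaign B does — Simpson's reversal.
Engagement tier is recorded after the campaign and is itself shifted by it — it sits on the causal path from campaign to outcome. Conditioning on a mediator would strip out part of the effect we want; the pooled comparison gives the total causal effect.
Pooled: Campaign E 24.2% vs Campaign B 36.4%; Campaign B is higher overall.

pooled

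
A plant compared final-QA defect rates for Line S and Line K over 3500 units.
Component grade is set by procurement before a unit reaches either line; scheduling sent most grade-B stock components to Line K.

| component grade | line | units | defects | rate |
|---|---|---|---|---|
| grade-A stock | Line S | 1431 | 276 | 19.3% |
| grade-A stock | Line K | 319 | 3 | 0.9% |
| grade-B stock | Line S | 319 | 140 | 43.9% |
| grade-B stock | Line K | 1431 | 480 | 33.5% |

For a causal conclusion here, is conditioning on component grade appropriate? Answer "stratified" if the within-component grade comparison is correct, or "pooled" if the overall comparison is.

The imbalance in component grade arose from how units were allocated, not from anything the line did; and component grade independently affects the outcome. The pooled gap is confounded — condition on component grade.
Within each level — grade-A stock: 19.3% vs 0.9%; grade-B stock: 43.9% vs 33.5% — Line K is lower every time.

stratified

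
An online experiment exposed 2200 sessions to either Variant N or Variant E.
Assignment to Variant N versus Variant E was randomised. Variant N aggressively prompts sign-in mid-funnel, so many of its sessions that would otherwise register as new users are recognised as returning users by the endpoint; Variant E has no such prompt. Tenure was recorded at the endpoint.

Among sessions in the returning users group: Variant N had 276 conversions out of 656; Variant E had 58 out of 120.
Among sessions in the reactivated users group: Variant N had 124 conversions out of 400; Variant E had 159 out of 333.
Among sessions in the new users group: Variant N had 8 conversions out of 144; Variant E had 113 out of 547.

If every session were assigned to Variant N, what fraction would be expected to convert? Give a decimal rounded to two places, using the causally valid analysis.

Variant E is higher inside every user tenure stratum but Variant N is higher in aggregate. Whether to stratify depends on how user tenure relates to the variant.
User tenure lies on the pathway variant → user tenure → outcome, so adjusting for it blocks the indirect effect. For the total causal effect of variant, use the unadjusted pooled rates.
So P(outcome | do(Variant N)) is just the pooled rate for Variant N: 408/1200 = 0.340.

0.34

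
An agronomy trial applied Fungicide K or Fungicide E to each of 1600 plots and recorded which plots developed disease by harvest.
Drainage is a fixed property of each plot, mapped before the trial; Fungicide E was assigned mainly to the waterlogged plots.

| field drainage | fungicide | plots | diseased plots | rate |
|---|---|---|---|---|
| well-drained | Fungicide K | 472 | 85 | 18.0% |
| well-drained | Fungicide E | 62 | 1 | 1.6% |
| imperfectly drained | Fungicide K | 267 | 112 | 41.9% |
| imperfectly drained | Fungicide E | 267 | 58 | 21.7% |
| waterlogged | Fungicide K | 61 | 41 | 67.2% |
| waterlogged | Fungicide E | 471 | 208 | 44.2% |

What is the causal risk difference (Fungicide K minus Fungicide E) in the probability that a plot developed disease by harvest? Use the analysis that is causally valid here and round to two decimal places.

+0.20

Within every field drainage level Fungicide E has the lower rate, yet pooled Fungicide K does — Simpson's reversal.
Field drainage differs across fungicides for reasons unrelated to any effect of the fungicide itself, and it separately predicts the outcome — a classic confounder. We must compare within field drainage levels.
Adjusting over the population distribution of field drainage: 0.334·(0.180−0.016) + 0.334·(0.419−0.217) + 0.333·(0.672−0.442) = +0.199.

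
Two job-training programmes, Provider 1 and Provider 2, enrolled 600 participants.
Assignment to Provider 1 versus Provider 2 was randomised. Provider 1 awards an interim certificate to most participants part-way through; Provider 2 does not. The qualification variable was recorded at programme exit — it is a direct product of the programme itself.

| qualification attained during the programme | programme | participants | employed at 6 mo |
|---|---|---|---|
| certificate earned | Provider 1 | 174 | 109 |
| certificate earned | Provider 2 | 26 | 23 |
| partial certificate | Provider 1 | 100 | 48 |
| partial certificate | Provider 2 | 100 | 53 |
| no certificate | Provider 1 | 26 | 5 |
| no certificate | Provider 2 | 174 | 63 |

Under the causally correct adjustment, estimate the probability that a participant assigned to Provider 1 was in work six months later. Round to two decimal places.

The qualification attained during the programme-specific comparison favours Provider 2 throughout, but the pooled figures favour Provider 1. The question is whether to condition on qualification attained during the programme.
Qualification attained during the programme is downstream of the programme. One should not condition on a consequence of treatment, so the overall rates are the right comparison.
So P(outcome | do(Provider 1)) is just the pooled rate for Provider 1: 162/300 = 0.540.

0.54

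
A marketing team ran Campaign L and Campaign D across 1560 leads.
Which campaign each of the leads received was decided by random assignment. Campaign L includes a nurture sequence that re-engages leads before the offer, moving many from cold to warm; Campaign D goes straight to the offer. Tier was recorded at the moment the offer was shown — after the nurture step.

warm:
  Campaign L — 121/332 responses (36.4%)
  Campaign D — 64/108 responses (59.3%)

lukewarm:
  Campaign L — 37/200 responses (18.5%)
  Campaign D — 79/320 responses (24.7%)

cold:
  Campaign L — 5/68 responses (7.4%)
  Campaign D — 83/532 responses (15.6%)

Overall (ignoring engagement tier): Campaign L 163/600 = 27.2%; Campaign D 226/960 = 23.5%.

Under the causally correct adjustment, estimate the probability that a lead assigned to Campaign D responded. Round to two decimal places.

0.24

Because the campaign influences engagement tier, engagement tier is a post-treatment mediator, not a confounder. Stratifying on it would bias the estimate; the causal effect is the crude pooled difference.
So P(outcome | do(Campaign D)) is just the pooled rate for Campaign D: 226/960 = 0.235.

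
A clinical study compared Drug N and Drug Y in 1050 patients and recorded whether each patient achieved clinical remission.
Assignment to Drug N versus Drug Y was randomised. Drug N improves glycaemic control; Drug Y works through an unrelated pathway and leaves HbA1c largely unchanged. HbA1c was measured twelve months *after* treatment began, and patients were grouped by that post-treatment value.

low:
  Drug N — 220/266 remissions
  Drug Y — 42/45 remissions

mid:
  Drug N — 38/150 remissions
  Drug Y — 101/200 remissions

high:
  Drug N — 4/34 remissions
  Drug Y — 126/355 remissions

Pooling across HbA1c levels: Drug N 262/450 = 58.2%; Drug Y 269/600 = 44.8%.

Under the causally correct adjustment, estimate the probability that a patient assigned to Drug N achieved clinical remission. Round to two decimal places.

0.58

Drug Y is higher inside every HbA1c stratum but Drug N is higher in aggregate. Whether to stratify depends on how HbA1c relates to the drug.
HbA1c lies on the pathway drug → HbA1c → outcome, so adjusting for it blocks the indirect effect. For the total causal effect of drug, use the unadjusted pooled rates.
So P(outcome | do(Drug N)) is just the pooled rate for Drug N: 262/450 = 0.582.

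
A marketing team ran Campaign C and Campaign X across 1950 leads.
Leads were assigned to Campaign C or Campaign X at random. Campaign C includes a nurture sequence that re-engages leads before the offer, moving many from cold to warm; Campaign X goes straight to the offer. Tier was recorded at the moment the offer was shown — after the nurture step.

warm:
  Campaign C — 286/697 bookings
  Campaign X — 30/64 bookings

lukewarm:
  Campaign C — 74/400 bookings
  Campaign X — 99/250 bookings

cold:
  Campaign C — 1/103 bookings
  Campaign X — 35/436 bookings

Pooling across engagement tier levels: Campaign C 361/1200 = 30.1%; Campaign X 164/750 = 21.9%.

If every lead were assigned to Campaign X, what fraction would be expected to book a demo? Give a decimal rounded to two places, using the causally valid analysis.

Engagement tier is downstream of the campaign. One should not condition on a consequence of treatment, so the overall rates are the right comparison.
So P(outcome | do(Campaign X)) is just the pooled rate for Campaign X: 164/750 = 0.219.

0.22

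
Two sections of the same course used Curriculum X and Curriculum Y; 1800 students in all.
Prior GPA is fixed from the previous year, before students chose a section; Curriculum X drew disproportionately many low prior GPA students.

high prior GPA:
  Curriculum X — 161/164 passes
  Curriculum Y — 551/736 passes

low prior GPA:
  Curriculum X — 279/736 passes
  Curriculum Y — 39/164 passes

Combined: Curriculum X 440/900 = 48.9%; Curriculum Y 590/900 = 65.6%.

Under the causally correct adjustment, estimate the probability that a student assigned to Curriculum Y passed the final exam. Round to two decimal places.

The stratified and pooled comparisons disagree (Curriculum X wins within each prior GPA band; Curriculum Y wins overall), so the answer turns on the causal role of prior GPA band.
Nothing the teaching method does changes prior GPA band; the imbalance is an allocation artefact. With prior GPA band also predicting the outcome, the pooled figure is confounded, and the within-stratum comparison is the causal one.
Standardising Curriculum Y to the population prior GPA band mix: 0.500·551/736 + 0.500·39/164 = 0.493.

0.49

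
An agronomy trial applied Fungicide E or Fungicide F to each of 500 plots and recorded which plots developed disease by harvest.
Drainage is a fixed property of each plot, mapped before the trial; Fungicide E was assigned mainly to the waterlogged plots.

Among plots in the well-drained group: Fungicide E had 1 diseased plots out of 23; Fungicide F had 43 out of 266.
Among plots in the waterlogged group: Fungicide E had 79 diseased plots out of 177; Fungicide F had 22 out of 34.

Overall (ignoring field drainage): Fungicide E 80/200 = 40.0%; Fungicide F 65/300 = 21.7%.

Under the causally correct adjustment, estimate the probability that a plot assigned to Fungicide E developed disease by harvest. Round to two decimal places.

0.21

Since field drainage is a pre-existing factor (not a product of the fungicide) and it affects the outcome on its own, it is a confounder. The stratified rates, not the pooled rate, identify the causal effect.
Standardising Fungicide E to the population field drainage mix: 0.578·1/23 + 0.422·79/177 = 0.213.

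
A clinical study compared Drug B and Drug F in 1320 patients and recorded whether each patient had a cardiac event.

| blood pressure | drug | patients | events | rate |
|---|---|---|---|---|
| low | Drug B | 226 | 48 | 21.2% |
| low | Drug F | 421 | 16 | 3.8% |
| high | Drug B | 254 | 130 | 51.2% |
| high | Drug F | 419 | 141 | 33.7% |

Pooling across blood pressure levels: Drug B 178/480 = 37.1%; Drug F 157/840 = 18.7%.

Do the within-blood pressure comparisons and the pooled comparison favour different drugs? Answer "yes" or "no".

no

Within each blood pressure level (low 21.2% vs 3.8%; high 51.2% vs 33.7%), Drug F has the lower rate every time. Pooled: 37.1% vs 18.7% — Drug F has the lower rate overall. They agree.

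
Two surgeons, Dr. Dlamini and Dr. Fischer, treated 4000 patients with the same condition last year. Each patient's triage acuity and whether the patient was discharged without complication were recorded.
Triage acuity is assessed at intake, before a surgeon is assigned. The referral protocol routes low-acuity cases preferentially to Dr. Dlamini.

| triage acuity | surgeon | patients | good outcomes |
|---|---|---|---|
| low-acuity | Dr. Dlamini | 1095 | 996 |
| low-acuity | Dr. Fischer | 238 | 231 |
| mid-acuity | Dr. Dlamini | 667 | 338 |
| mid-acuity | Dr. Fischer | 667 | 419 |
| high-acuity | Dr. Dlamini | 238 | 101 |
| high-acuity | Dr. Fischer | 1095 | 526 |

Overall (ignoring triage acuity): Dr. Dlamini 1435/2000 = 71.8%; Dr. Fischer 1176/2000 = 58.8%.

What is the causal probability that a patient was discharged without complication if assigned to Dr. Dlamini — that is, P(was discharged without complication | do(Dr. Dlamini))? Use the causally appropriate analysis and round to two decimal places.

Since triage acuity is a pre-existing factor (not a product of the surgeon) and it affects the outcome on its own, it is a confounder. The stratified rates, not the pooled rate, identify the causal effect.
Standardising Dr. Dlamini to the population triage acuity mix: 0.333·996/1095 + 0.334·338/667 + 0.333·101/238 = 0.614.

0.61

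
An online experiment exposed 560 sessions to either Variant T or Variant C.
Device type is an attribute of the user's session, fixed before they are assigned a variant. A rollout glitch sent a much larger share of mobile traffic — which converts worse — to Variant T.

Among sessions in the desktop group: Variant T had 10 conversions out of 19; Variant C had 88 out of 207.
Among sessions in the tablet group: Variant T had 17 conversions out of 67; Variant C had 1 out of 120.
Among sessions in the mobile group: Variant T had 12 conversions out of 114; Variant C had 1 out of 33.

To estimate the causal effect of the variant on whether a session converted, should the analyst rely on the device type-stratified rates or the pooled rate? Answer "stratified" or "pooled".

stratified

Nothing the variant does changes device type; the imbalance is an allocation artefact. With device type also predicting the outcome, the pooled figure is confounded, and the within-stratum comparison is the causal one.
Within each level — desktop: 52.6% vs 42.5%; tablet: 25.4% vs 0.8%; mobile: 10.5% vs 3.0% — Variant T is higher every time.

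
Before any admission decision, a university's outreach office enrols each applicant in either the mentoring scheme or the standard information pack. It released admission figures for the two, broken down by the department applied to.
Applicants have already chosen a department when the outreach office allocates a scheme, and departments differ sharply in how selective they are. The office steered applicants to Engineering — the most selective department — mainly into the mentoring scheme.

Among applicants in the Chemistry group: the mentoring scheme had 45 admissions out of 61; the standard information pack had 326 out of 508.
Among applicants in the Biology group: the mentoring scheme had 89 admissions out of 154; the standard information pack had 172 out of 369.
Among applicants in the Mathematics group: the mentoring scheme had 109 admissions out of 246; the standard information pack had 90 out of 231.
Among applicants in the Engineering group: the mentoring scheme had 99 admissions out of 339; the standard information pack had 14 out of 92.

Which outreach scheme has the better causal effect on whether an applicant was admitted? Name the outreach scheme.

the mentoring scheme

Nothing the outreach scheme does changes department; the imbalance is an allocation artefact. With department also predicting the outcome, the pooled figure is confounded, and the within-stratum comparison is the causal one.
Within each level — Chemistry: 73.8% vs 64.2%; Biology: 57.8% vs 46.6%; Mathematics: 44.3% vs 39.0%; Engineering: 29.2% vs 15.2% — the mentoring scheme is higher every time.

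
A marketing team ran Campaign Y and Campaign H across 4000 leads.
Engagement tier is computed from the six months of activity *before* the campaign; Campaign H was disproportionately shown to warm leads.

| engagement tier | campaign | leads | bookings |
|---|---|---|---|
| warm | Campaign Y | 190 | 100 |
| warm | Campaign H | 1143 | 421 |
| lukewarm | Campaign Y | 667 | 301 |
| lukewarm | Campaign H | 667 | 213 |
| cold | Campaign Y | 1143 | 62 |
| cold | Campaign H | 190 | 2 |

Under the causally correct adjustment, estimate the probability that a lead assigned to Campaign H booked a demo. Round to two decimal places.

Since engagement tier is a pre-existing factor (not a product of the campaign) and it affects the outcome on its own, it is a confounder. The stratified rates, not the pooled rate, identify the causal effect.
Standardising Campaign H to the population engagement tier mix: 0.333·421/1143 + 0.334·213/667 + 0.333·2/190 = 0.233.

0.23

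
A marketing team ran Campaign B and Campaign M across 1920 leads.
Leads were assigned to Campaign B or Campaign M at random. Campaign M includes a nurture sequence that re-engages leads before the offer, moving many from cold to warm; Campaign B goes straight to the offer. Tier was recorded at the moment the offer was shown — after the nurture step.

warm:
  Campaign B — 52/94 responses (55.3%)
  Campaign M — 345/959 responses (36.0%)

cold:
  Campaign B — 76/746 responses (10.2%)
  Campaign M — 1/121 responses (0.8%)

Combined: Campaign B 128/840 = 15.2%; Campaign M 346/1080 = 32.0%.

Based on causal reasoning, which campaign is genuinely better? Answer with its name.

Campaign M

Engagement tier lies on the pathway campaign → engagement tier → outcome, so adjusting for it blocks the indirect effect. For the total causal effect of campaign, use the unadjusted pooled rates.
Pooled: Campaign B 15.2% vs Campaign M 32.0%; Campaign M is higher overall.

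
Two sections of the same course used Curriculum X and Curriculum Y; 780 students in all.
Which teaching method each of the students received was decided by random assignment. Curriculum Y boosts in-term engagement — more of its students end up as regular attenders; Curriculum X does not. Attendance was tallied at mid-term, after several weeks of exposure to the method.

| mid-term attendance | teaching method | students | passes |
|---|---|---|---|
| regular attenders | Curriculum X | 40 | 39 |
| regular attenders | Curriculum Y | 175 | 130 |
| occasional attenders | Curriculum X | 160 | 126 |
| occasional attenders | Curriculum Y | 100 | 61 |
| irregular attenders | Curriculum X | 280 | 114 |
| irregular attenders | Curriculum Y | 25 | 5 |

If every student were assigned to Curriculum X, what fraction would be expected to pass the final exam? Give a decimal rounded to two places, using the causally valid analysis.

Mid-term attendance lies on the pathway teaching method → mid-term attendance → outcome, so adjusting for it blocks the indirect effect. For the total causal effect of teaching method, use the unadjusted pooled rates.
So P(outcome | do(Curriculum X)) is just the pooled rate for Curriculum X: 279/480 = 0.581.

0.58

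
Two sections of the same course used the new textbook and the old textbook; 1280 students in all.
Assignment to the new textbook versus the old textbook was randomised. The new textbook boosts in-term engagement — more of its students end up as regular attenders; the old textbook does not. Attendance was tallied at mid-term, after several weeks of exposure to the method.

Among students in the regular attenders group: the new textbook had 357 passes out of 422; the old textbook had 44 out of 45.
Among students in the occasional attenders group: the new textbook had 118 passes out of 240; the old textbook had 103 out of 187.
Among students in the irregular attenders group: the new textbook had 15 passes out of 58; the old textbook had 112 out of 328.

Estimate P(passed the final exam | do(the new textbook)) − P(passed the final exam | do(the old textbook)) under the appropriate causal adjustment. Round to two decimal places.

+0.22

Within every mid-term attendance level the old textbook has the higher rate, yet pooled the new textbook does — Simpson's reversal.
The distribution of mid-term attendance is itself part of what the teaching method does — it is an intermediate outcome. Holding it fixed would remove that part of the effect; the total effect is the pooled difference.
The causal difference is the pooled difference: 0.681 − 0.463 = +0.218.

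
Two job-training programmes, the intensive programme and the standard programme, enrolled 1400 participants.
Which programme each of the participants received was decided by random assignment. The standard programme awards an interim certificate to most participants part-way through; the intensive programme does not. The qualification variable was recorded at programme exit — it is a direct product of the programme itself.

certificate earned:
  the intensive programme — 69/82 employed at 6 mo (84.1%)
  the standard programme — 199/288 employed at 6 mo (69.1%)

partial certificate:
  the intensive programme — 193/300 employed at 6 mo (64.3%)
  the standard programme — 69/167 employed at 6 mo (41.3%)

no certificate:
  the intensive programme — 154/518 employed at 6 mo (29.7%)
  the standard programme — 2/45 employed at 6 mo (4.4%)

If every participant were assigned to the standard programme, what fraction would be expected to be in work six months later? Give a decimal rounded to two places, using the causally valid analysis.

The qualification attained during the programme-specific comparison favours the intensive programme throughout, but the pooled figures favour the standard programme. The question is whether to condition on qualification attained during the programme.
Qualification attained during the programme here is a post-treatment variable shaped by the programme; conditioning on it would introduce bias rather than remove it. The overall comparison is the causal one.
So P(outcome | do(the standard programme)) is just the pooled rate for the standard programme: 270/500 = 0.540.

0.54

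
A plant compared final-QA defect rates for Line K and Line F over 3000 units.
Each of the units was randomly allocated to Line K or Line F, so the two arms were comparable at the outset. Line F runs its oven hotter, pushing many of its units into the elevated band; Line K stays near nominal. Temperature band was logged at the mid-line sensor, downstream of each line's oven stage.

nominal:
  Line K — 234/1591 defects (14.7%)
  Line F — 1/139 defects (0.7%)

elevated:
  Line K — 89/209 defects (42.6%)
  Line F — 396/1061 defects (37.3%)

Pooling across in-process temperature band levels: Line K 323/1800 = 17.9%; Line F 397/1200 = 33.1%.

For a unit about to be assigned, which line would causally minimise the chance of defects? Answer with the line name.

Line K

The in-process temperature band-specific comparison favours Line F throughout, but the pooled figures favour Line K. The question is whether to condition on in-process temperature band.
The distribution of in-process temperature band is itself part of what the line does — it is an intermediate outcome. Holding it fixed would remove that part of the effect; the total effect is the pooled difference.
Pooled: Line K 17.9% vs Line F 33.1%; Line K is lower overall.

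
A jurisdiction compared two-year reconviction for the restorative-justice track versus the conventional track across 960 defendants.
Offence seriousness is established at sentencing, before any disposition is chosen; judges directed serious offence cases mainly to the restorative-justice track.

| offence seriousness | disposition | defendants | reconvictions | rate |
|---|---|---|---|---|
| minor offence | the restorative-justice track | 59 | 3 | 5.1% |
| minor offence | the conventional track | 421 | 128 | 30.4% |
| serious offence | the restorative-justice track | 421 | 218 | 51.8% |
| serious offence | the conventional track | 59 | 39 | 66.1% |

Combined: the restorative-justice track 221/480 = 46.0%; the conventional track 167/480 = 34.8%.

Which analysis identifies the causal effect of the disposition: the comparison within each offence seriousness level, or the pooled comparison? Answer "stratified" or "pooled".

stratified

Offence seriousness differs across dispositions for reasons unrelated to any effect of the disposition itself, and it separately predicts the outcome — a classic confounder. We must compare within offence seriousness levels.
Within each level — minor offence: 5.1% vs 30.4%; serious offence: 51.8% vs 66.1% — the restorative-justice track is lower every time.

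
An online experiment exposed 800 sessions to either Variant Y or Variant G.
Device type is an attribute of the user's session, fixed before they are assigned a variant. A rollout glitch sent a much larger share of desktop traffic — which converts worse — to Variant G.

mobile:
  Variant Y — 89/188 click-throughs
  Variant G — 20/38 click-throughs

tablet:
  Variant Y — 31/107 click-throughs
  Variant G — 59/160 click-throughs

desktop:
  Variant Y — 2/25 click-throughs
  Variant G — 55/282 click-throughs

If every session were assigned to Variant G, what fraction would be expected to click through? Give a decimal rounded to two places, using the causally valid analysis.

0.35

The device type-specific comparison favours Variant G throughout, but the pooled figures favour Variant Y. The question is whether to condition on device type.
The imbalance in device type arose from how sessions were allocated, not from anything the variant did; and device type independently affects the outcome. The pooled gap is confounded — condition on device type.
Standardising Variant G to the population device type mix: 0.282·20/38 + 0.334·59/160 + 0.384·55/282 = 0.347.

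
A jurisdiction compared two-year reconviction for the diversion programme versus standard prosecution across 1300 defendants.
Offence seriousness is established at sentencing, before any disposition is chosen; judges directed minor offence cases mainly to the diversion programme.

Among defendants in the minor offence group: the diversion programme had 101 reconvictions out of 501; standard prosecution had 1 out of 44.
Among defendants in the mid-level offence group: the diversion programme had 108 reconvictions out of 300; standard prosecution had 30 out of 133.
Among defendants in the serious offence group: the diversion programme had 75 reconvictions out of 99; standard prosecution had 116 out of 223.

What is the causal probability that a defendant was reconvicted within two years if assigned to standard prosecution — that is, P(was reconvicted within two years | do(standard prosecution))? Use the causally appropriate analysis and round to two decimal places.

Offence seriousness is set before the disposition has any effect — it is not caused by the disposition — and it independently drives the outcome. That makes it a confounder, so the causal comparison is within offence seriousness levels.
Standardising standard prosecution to the population offence seriousness mix: 0.419·1/44 + 0.333·30/133 + 0.248·116/223 = 0.214.

0.21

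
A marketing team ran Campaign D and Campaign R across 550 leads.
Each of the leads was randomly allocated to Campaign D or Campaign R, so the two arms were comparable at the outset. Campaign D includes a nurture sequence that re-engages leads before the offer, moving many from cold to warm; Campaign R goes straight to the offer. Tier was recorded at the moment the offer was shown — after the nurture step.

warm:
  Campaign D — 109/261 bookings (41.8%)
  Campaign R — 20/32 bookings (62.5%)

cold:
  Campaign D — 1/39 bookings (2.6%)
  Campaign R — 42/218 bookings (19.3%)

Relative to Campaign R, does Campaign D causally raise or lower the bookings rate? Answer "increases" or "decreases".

Because the campaign influences engagement tier, engagement tier is a post-treatment mediator, not a confounder. Stratifying on it would bias the estimate; the causal effect is the crude pooled difference.
Pooled: Campaign D 36.7% vs Campaign R 24.8%; Campaign D is higher overall.

increases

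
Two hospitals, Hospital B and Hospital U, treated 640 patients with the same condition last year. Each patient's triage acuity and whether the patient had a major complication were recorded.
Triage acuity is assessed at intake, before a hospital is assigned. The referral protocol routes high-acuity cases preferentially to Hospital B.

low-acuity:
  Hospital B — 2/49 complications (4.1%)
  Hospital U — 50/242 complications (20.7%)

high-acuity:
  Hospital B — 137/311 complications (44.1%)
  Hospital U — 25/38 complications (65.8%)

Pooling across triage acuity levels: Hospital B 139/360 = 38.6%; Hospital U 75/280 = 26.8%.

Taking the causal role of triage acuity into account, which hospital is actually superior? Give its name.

Hospital B

The triage acuity-specific comparison favours Hospital B throughout, but the pooled figures favour Hospital U. The question is whether to condition on triage acuity.
Since triage acuity is a pre-existing factor (not a product of the hospital) and it affects the outcome on its own, it is a confounder. The stratified rates, not the pooled rate, identify the causal effect.
Within each level — low-acuity: 4.1% vs 20.7%; high-acuity: 44.1% vs 65.8% — Hospital B is lower every time.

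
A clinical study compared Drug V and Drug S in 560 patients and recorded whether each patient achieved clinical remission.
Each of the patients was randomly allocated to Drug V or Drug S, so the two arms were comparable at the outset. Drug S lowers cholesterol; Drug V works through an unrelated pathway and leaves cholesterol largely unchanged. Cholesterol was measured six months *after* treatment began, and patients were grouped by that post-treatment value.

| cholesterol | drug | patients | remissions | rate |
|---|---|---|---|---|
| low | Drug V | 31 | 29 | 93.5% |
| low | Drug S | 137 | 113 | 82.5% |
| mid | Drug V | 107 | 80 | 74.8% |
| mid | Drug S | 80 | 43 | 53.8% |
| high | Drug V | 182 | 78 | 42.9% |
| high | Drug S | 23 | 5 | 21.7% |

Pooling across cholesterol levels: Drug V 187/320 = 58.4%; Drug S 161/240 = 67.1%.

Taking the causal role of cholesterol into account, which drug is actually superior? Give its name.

Drug S

The distribution of cholesterol is itself part of what the drug does — it is an intermediate outcome. Holding it fixed would remove that part of the effect; the total effect is the pooled difference.
Pooled: Drug V 58.4% vs Drug S 67.1%; Drug S is higher overall.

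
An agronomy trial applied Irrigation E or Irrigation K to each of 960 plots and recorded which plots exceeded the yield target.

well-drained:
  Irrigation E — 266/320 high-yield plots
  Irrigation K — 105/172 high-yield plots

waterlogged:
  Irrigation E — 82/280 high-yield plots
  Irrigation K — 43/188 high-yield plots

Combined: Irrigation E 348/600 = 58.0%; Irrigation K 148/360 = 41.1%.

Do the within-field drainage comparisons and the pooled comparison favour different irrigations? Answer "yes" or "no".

Within each field drainage level (well-drained 83.1% vs 61.0%; waterlogged 29.3% vs 22.9%), Irrigation E has the higher rate every time. Pooled: 58.0% vs 41.1% — Irrigation E has the higher rate overall. They agree.

no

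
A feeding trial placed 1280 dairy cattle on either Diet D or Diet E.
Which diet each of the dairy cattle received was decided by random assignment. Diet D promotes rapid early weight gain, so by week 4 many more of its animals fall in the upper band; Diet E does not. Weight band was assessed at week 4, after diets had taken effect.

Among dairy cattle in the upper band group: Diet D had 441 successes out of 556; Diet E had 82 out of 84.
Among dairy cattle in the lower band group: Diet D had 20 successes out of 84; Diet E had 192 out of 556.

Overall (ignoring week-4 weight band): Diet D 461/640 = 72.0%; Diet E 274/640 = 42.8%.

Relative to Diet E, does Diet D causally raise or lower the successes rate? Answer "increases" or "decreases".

increases

Stratifying would compare diets among dairy cattle the diets themselves sorted into week-4 weight band groups — a form of selection on an intermediate. The unconditioned pooled rates give the total causal effect.
Pooled: Diet D 72.0% vs Diet E 42.8%; Diet D is higher overall.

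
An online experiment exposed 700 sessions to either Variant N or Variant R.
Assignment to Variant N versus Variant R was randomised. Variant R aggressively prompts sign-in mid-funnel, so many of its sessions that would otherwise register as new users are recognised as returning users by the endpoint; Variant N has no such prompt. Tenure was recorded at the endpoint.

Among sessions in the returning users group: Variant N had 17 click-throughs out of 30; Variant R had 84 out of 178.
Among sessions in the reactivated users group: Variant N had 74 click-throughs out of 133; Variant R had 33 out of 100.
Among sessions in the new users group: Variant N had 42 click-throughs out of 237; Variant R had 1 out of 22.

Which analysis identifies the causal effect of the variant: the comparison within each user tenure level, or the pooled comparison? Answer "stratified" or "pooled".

User tenure here is a post-treatment variable shaped by the variant; conditioning on it would introduce bias rather than remove it. The overall comparison is the causal one.
Pooled: Variant N 33.2% vs Variant R 39.3%; Variant R is higher overall.

pooled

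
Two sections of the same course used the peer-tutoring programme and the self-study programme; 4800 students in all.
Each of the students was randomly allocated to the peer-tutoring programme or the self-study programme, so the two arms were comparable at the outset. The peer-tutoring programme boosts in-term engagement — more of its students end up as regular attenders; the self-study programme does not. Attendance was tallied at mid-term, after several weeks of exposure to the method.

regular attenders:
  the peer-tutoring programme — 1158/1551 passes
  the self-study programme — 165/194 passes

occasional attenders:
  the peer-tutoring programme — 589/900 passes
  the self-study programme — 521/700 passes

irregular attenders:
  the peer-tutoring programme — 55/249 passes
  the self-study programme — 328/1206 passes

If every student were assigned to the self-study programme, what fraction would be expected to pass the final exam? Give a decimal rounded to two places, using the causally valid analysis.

Mid-term attendance is recorded after the teaching method and is itself shifted by it — it sits on the causal path from teaching method to outcome. Conditioning on a mediator would strip out part of the effect we want; the pooled comparison gives the total causal effect.
So P(outcome | do(the self-study programme)) is just the pooled rate for the self-study programme: 1014/2100 = 0.483.

0.48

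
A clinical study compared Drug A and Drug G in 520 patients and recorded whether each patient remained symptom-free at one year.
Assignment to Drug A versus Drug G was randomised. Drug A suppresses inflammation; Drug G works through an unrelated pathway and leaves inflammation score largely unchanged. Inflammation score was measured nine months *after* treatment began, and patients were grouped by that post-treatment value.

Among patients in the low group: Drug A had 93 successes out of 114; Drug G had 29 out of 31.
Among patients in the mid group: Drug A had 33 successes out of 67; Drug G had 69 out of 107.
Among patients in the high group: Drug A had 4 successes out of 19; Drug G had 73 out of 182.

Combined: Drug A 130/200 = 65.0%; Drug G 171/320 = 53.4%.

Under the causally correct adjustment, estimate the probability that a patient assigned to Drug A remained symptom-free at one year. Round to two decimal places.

0.65

Within every inflammation score level Drug G has the higher rate, yet pooled Drug A does — Simpson's reversal.
Inflammation score is recorded after the drug and is itself shifted by it — it sits on the causal path from drug to outcome. Conditioning on a mediator would strip out part of the effect we want; the pooled comparison gives the total causal effect.
So P(outcome | do(Drug A)) is just the pooled rate for Drug A: 130/200 = 0.650.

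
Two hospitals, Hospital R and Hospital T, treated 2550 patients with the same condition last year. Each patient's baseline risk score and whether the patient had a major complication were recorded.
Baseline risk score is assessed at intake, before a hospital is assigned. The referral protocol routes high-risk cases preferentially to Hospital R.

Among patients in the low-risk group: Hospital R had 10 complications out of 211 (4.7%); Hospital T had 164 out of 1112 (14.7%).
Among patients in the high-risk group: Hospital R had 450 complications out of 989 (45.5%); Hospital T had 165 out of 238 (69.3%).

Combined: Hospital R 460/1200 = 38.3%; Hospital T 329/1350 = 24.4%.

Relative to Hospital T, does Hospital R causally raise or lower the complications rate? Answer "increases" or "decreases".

Hospital R is lower inside every baseline risk score stratum but Hospital T is lower in aggregate. Whether to stratify depends on how baseline risk score relates to the hospital.
Since baseline risk score is a pre-existing factor (not a product of the hospital) and it affects the outcome on its own, it is a confounder. The stratified rates, not the pooled rate, identify the causal effect.
Within each level — low-risk: 4.7% vs 14.7%; high-risk: 45.5% vs 69.3% — Hospital R is lower every time.

decreases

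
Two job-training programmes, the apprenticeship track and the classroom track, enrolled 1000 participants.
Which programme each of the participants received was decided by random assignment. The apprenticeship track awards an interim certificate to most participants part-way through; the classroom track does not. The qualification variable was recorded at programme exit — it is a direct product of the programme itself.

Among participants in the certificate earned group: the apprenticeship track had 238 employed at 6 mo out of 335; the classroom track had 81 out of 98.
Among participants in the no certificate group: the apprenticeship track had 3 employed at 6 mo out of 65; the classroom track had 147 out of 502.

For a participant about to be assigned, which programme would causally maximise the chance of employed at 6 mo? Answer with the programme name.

Because the programme influences qualification attained during the programme, qualification attained during the programme is a post-treatment mediator, not a confounder. Stratifying on it would bias the estimate; the causal effect is the crude pooled difference.
Pooled: the apprenticeship track 60.2% vs the classroom track 38.0%; the apprenticeship track is higher overall.

the apprenticeship track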